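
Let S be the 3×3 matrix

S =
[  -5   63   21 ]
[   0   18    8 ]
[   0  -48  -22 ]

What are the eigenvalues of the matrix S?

-6, -5, 2

Set up det(lambda·I - S) = 0.
Expanding the 3×3 determinant: p(lambda) = lambda^3 + 9·lambda^2 + 8·lambda - 60.
Since p(2) = 0, lambda = 2 is a root.
Factor out (lambda - 2): p(lambda) = (lambda - 2)·(lambda^2 + 11·lambda + 30).
The quadratic factors as (lambda + 6)·(lambda + 5).
Eigenvalues: -6, -5, 2.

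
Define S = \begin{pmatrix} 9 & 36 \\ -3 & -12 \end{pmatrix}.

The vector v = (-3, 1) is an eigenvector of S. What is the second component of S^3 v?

First find the eigenvalue: Sv = (9, -3) = -3·(-3, 1), so λ = -3.
Then S^3 v = λ^3·v = (-3)^3·(-3, 1) = -27·(-3, 1) = (81, -27).

-27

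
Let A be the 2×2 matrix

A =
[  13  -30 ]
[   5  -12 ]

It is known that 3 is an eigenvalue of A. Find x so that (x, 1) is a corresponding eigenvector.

We need (A - 3I)v = 0.
A - 3I = [[10, -30], [5, -15]].
Row 1: (10)·x + (-30)·1 = 0
Row 2: (5)·x + (-15)·1 = 0
Solving gives x = 3.
Check: A·(3, 1) = (9, 3) = 3·(3, 1).

3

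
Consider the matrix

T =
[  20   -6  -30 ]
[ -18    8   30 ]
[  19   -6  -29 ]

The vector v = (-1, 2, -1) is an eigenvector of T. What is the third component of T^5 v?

-32

First find the eigenvalue: Tv = (-2, 4, -2) = 2·(-1, 2, -1), so λ = 2.
Then T^5 v = λ^5·v = 2^5·(-1, 2, -1) = 32·(-1, 2, -1) = (-32, 64, -32).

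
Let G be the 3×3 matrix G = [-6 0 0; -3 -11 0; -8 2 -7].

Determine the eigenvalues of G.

-11, -7, -6

G is lower triangular, so its eigenvalues are the diagonal entries.
Diagonal: -6, -11, -7.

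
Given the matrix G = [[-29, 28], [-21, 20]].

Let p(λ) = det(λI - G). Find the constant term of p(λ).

p(λ) = λ^2 + 9λ + 8.
The constant term is 8.

8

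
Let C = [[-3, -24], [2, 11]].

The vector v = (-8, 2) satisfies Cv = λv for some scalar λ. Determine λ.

Compute Cv: C·(-8, 2) = (-24, 6).
Since Cv = λv, compare component 1: -24 = λ·-8, so λ = 3.

3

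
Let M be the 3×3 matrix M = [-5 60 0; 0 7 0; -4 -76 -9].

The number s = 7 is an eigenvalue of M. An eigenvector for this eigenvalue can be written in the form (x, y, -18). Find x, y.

We need (M - 7I)v = 0.
M - 7I = [[-12, 60, 0], [0, 0, 0], [-4, -76, -16]].
Row 1: (-12)·x + (60)·y + (0)·-18 = 0
Row 2: (0)·x + (0)·y + (0)·-18 = 0
Row 3: (-4)·x + (-76)·y + (-16)·-18 = 0
Solving gives x = 15, y = 3.
Check: M·(15, 3, -18) = (105, 21, -126) = 7·(15, 3, -18).

15, 3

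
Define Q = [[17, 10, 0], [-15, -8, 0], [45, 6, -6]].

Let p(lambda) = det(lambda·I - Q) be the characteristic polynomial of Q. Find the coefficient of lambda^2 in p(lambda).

The coefficient of lambda^2 of det(lambda·I - Q) is −trace(Q).
trace(Q) = (17) + (-8) + (-6) = 3, so the coefficient is -3.

-3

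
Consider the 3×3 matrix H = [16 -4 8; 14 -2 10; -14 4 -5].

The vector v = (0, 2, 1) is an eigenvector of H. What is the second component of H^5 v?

First find the eigenvalue: Hv = (0, 6, 3) = 3·(0, 2, 1), so λ = 3.
Then H^5 v = λ^5·v = 3^5·(0, 2, 1) = 243·(0, 2, 1) = (0, 486, 243).

486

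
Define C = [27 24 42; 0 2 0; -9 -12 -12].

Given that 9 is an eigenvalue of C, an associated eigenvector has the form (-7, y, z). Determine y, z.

0, 3

We need (C - 9I)v = 0.
C - 9I = [[18, 24, 42], [0, -7, 0], [-9, -12, -21]].
Row 1: (18)·-7 + (24)·y + (42)·z = 0
Row 2: (0)·-7 + (-7)·y + (0)·z = 0
Row 3: (-9)·-7 + (-12)·y + (-21)·z = 0
Solving gives y = 0, z = 3.
Check: C·(-7, 0, 3) = (-63, 0, 27) = 9·(-7, 0, 3).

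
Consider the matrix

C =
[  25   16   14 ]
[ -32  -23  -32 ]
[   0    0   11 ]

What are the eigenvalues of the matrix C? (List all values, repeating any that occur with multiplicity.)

-7, 9, 11

The characteristic polynomial is p(s) = det(sI - C).
Cofactor expansion gives p(s) = s^3 - 13s^2 - 41s + 693.
Try s = 9: p(9) = 0, so 9 is a root.
Factor out (s - 9): p(s) = (s - 9)·(s^2 - 4s - 77).
The quadratic factors as (s + 7)·(s - 11).
Eigenvalues: -7, 9, 11.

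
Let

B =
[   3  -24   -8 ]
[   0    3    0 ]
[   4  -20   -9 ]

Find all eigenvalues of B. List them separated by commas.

Compute the characteristic polynomial p(λ) = det(λI - B).
Expanding the 3×3 determinant: p(λ) = λ^3 + 3λ^2 - 13λ - 15.
Try λ = -1: p(-1) = 0, so -1 is a root.
Dividing by (λ + 1) leaves λ^2 + 2λ - 15.
The quadratic factors as (λ + 5)·(λ - 3).
Eigenvalues: -5, -1, 3.

-5, -1, 3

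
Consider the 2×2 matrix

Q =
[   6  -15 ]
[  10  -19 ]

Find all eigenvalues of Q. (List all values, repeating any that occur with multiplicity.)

det(Q - μI) = (6 - μ)(-19 - μ) - (-15)·(10) = μ^2 + 13μ + 36.
This factors as (μ + 9)·(μ + 4) = 0.
Eigenvalues: -9, -4.

-9, -4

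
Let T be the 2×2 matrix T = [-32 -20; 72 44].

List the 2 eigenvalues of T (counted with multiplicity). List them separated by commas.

det(T - lambda·I) = (-32 - lambda)(44 - lambda) - (-20)·(72) = lambda^2 - 12·lambda + 32.
This factors as (lambda - 4)·(lambda - 8) = 0.
Eigenvalues: 4, 8.

4, 8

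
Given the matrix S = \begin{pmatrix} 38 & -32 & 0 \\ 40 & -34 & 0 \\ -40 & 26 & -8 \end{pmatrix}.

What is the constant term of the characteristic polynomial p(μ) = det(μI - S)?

p(0) = det(0·I − S) = det(−S) = (−1)^3·det(S).
det(S) = 96, so p(0) = -96.

-96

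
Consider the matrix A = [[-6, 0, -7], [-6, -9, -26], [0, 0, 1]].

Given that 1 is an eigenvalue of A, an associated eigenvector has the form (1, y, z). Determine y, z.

We need (A - 1I)v = 0.
A - 1I = [[-7, 0, -7], [-6, -10, -26], [0, 0, 0]].
Row 1: (-7)·1 + (0)·y + (-7)·z = 0
Row 2: (-6)·1 + (-10)·y + (-26)·z = 0
Row 3: (0)·1 + (0)·y + (0)·z = 0
Solving gives y = 2, z = -1.
Check: A·(1, 2, -1) = (1, 2, -1) = 1·(1, 2, -1).

2, -1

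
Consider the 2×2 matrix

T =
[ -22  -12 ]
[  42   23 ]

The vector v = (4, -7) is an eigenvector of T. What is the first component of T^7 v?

First find the eigenvalue: Tv = (-4, 7) = -1·(4, -7), so λ = -1.
Then T^7 v = λ^7·v = (-1)^7·(4, -7) = -1·(4, -7) = (-4, 7).

-4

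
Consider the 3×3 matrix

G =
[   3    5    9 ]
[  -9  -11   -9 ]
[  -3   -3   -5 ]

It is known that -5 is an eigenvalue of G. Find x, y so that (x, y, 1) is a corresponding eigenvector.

-3, 3

We need (G + 5I)v = 0.
G + 5I = [[8, 5, 9], [-9, -6, -9], [-3, -3, 0]].
Row 1: (8)·x + (5)·y + (9)·1 = 0
Row 2: (-9)·x + (-6)·y + (-9)·1 = 0
Row 3: (-3)·x + (-3)·y + (0)·1 = 0
Solving gives x = -3, y = 3.
Check: G·(-3, 3, 1) = (15, -15, -5) = -5·(-3, 3, 1).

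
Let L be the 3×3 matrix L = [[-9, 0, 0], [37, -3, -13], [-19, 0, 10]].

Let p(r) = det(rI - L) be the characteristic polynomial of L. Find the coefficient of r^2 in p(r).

The coefficient of r^2 of det(rI - L) is −trace(L).
trace(L) = (-9) + (-3) + (10) = -2, so the coefficient is 2.

2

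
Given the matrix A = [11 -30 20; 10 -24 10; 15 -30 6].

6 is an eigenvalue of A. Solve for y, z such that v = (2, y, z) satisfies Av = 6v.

1, 1

We need (A - 6I)v = 0.
A - 6I = [[5, -30, 20], [10, -30, 10], [15, -30, 0]].
Row 1: (5)·2 + (-30)·y + (20)·z = 0
Row 2: (10)·2 + (-30)·y + (10)·z = 0
Row 3: (15)·2 + (-30)·y + (0)·z = 0
Solving gives y = 1, z = 1.
Check: A·(2, 1, 1) = (12, 6, 6) = 6·(2, 1, 1).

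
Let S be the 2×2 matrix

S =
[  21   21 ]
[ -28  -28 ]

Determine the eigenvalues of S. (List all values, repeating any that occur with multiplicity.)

det(S - λI) = (21 - λ)(-28 - λ) - (21)·(-28) = λ^2 + 7λ.
This factors as (λ + 7)·λ = 0.
Eigenvalues: -7, 0.

-7, 0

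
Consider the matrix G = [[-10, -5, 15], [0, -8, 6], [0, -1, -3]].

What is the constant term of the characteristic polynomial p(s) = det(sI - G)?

p(0) = det(0·I − G) = det(−G) = (−1)^3·det(G).
det(G) = -300, so p(0) = 300.

300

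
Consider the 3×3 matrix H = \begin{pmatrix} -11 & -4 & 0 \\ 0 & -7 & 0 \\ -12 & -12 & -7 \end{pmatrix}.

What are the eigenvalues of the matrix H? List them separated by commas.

Compute the characteristic polynomial p(λ) = det(λI - H).
Expanding along the first row, p(λ) = λ^3 + 25λ^2 + 203λ + 539.
Since p(-11) = 0, λ = -11 is a root.
Dividing by (λ + 11) leaves λ^2 + 14λ + 49.
The quadratic factor is (λ + 7)^2.
Eigenvalues: -11, -7, -7.

-11, -7, -7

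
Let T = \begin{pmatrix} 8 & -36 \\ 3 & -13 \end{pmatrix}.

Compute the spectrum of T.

det(T - rI) = (8 - r)(-13 - r) - (-36)·(3) = r^2 + 5r + 4.
This factors as (r + 4)·(r + 1) = 0.
Eigenvalues: -4, -1.

-4, -1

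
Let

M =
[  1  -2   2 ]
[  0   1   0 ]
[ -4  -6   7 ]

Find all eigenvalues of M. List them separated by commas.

1, 3, 5

Set up det(rI - M) = 0.
Expanding along the first row, p(r) = r^3 - 9r^2 + 23r - 15.
Try r = 1: p(1) = 0, so 1 is a root.
Dividing by (r - 1) leaves r^2 - 8r + 15.
The quadratic factors as (r - 3)·(r - 5).
Eigenvalues: 1, 3, 5.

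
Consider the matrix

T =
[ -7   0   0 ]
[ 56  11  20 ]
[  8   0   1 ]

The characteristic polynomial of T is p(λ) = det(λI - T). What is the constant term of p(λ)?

p(λ) = λ^3 - 5λ^2 - 73λ + 77.
The constant term is 77.

77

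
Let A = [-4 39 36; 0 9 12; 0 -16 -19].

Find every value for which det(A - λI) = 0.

The characteristic polynomial is p(μ) = det(μI - A).
Expanding along the first row, p(μ) = μ^3 + 14μ^2 + 61μ + 84.
Rational-root test: μ = -3 gives p(-3) = 0.
Factor out (μ + 3): p(μ) = (μ + 3)·(μ^2 + 11μ + 28).
The quadratic factors as (μ + 7)·(μ + 4).
Eigenvalues: -7, -4, -3.

-7, -4, -3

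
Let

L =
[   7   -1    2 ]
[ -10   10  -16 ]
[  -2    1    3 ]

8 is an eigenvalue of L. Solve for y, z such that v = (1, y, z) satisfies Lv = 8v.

-3, -1

We need (L - 8I)v = 0.
L - 8I = [[-1, -1, 2], [-10, 2, -16], [-2, 1, -5]].
Row 1: (-1)·1 + (-1)·y + (2)·z = 0
Row 2: (-10)·1 + (2)·y + (-16)·z = 0
Row 3: (-2)·1 + (1)·y + (-5)·z = 0
Solving gives y = -3, z = -1.
Check: L·(1, -3, -1) = (8, -24, -8) = 8·(1, -3, -1).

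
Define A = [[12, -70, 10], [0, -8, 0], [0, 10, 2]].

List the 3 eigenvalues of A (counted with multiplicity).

-8, 2, 12

Set up det(sI - A) = 0.
Expanding along the first row, p(s) = s^3 - 6s^2 - 88s + 192.
Try s = -8: p(-8) = 0, so -8 is a root.
Factor out (s + 8): p(s) = (s + 8)·(s^2 - 14s + 24).
The quadratic factors as (s - 2)·(s - 12).
Eigenvalues: -8, 2, 12.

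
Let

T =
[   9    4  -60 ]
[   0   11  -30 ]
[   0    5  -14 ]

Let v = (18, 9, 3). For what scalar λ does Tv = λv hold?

1

Compute Tv: T·(18, 9, 3) = (18, 9, 3).
Since Tv = λv, compare component 1: 18 = λ·18, so λ = 1.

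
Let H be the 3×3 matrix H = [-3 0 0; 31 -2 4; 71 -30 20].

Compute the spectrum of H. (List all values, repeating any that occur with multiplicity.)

-3, 8, 10

The characteristic polynomial is p(s) = det(sI - H).
Cofactor expansion gives p(s) = s^3 - 15s^2 + 26s + 240.
Try s = 10: p(10) = 0, so 10 is a root.
Factor out (s - 10): p(s) = (s - 10)·(s^2 - 5s - 24).
The quadratic factors as (s + 3)·(s - 8).
Eigenvalues: -3, 8, 10.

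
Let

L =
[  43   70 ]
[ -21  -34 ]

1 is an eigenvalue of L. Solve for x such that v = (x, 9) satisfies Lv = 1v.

We need (L - 1I)v = 0.
L - 1I = [[42, 70], [-21, -35]].
Row 1: (42)·x + (70)·9 = 0
Row 2: (-21)·x + (-35)·9 = 0
Solving gives x = -15.
Check: L·(-15, 9) = (-15, 9) = 1·(-15, 9).

-15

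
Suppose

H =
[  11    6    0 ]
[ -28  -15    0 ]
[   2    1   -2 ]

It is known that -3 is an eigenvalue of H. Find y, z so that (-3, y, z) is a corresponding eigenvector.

7, -1

We need (H + 3I)v = 0.
H + 3I = [[14, 6, 0], [-28, -12, 0], [2, 1, 1]].
Row 1: (14)·-3 + (6)·y + (0)·z = 0
Row 2: (-28)·-3 + (-12)·y + (0)·z = 0
Row 3: (2)·-3 + (1)·y + (1)·z = 0
Solving gives y = 7, z = -1.
Check: H·(-3, 7, -1) = (9, -21, 3) = -3·(-3, 7, -1).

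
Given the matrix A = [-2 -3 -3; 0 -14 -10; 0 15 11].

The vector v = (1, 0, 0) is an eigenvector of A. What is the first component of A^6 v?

64

First find the eigenvalue: Av = (-2, 0, 0) = -2·(1, 0, 0), so λ = -2.
Then A^6 v = λ^6·v = (-2)^6·(1, 0, 0) = 64·(1, 0, 0) = (64, 0, 0).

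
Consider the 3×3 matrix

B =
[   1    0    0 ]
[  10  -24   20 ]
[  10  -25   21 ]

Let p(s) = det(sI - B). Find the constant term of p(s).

4

p(s) = s^3 + 2s^2 - 7s + 4.
The constant term is 4.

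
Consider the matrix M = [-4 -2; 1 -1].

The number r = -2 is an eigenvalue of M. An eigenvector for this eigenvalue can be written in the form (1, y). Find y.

We need (M + 2I)v = 0.
M + 2I = [[-2, -2], [1, 1]].
Row 1: (-2)·1 + (-2)·y = 0
Row 2: (1)·1 + (1)·y = 0
Solving gives y = -1.
Check: M·(1, -1) = (-2, 2) = -2·(1, -1).

-1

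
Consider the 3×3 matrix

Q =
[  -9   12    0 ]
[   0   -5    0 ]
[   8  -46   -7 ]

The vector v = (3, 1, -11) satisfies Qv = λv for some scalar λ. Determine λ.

Compute Qv: Q·(3, 1, -11) = (-15, -5, 55).
Since Qv = λv, compare component 1: -15 = λ·3, so λ = -5.

-5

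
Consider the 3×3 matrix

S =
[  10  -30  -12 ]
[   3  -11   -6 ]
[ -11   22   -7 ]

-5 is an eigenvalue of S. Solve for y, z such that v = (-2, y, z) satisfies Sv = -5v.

-1, 0

We need (S + 5I)v = 0.
S + 5I = [[15, -30, -12], [3, -6, -6], [-11, 22, -2]].
Row 1: (15)·-2 + (-30)·y + (-12)·z = 0
Row 2: (3)·-2 + (-6)·y + (-6)·z = 0
Row 3: (-11)·-2 + (22)·y + (-2)·z = 0
Solving gives y = -1, z = 0.
Check: S·(-2, -1, 0) = (10, 5, 0) = -5·(-2, -1, 0).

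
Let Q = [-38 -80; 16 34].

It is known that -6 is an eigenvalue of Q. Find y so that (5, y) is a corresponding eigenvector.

-2

We need (Q + 6I)v = 0.
Q + 6I = [[-32, -80], [16, 40]].
Row 1: (-32)·5 + (-80)·y = 0
Row 2: (16)·5 + (40)·y = 0
Solving gives y = -2.
Check: Q·(5, -2) = (-30, 12) = -6·(5, -2).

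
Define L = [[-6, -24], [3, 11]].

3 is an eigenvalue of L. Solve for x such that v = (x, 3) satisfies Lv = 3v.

-8

We need (L - 3I)v = 0.
L - 3I = [[-9, -24], [3, 8]].
Row 1: (-9)·x + (-24)·3 = 0
Row 2: (3)·x + (8)·3 = 0
Solving gives x = -8.
Check: L·(-8, 3) = (-24, 9) = 3·(-8, 3).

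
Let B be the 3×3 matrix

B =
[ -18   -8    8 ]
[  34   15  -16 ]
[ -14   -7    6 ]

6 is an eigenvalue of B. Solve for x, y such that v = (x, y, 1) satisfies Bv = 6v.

We need (B - 6I)v = 0.
B - 6I = [[-24, -8, 8], [34, 9, -16], [-14, -7, 0]].
Row 1: (-24)·x + (-8)·y + (8)·1 = 0
Row 2: (34)·x + (9)·y + (-16)·1 = 0
Row 3: (-14)·x + (-7)·y + (0)·1 = 0
Solving gives x = 1, y = -2.
Check: B·(1, -2, 1) = (6, -12, 6) = 6·(1, -2, 1).

1, -2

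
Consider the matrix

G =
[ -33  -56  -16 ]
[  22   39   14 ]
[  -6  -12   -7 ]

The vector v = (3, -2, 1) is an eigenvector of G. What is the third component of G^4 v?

1

First find the eigenvalue: Gv = (-3, 2, -1) = -1·(3, -2, 1), so λ = -1.
Then G^4 v = λ^4·v = (-1)^4·(3, -2, 1) = 1·(3, -2, 1) = (3, -2, 1).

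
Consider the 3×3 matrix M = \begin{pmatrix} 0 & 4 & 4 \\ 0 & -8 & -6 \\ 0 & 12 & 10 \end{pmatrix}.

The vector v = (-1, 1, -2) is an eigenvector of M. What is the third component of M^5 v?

-2048

First find the eigenvalue: Mv = (-4, 4, -8) = 4·(-1, 1, -2), so λ = 4.
Then M^5 v = λ^5·v = 4^5·(-1, 1, -2) = 1024·(-1, 1, -2) = (-1024, 1024, -2048).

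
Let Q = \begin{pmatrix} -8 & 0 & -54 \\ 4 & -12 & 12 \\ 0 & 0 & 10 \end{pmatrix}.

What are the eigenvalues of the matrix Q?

The characteristic polynomial is p(r) = det(rI - Q).
Expanding the 3×3 determinant: p(r) = r^3 + 10r^2 - 104r - 960.
Try r = -8: p(-8) = 0, so -8 is a root.
Factor out (r + 8): p(r) = (r + 8)·(r^2 + 2r - 120).
The quadratic factors as (r + 12)·(r - 10).
Eigenvalues: -12, -8, 10.

-12, -8, 10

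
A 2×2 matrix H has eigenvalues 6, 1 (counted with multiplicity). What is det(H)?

6

det(H) is the product of the eigenvalues: (6) · (1) = 6.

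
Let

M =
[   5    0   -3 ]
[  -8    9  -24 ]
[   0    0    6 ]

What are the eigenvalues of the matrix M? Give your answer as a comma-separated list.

The characteristic polynomial is p(s) = det(sI - M).
Expanding the 3×3 determinant: p(s) = s^3 - 20s^2 + 129s - 270.
Rational-root test: s = 6 gives p(6) = 0.
Dividing by (s - 6) leaves s^2 - 14s + 45.
The quadratic factors as (s - 5)·(s - 9).
Eigenvalues: 5, 6, 9.

5, 6, 9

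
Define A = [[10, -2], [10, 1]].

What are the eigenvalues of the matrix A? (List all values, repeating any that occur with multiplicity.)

5, 6

det(A - λI) = (10 - λ)(1 - λ) - (-2)·(10) = λ^2 - 11λ + 30.
This factors as (λ - 5)·(λ - 6) = 0.
Eigenvalues: 5, 6.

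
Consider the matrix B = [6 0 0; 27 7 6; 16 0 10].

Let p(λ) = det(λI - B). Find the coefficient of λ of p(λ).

172

p(λ) = λ^3 - 23λ^2 + 172λ - 420.
The coefficient of λ is 172.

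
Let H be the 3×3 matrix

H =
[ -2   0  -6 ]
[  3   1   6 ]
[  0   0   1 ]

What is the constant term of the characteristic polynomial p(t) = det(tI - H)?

2

p(0) = det(0·I − H) = det(−H) = (−1)^3·det(H).
det(H) = -2, so p(0) = 2.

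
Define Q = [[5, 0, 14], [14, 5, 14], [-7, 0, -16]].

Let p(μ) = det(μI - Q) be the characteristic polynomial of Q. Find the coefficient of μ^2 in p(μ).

6

The coefficient of μ^2 of det(μI - Q) is −trace(Q).
trace(Q) = (5) + (5) + (-16) = -6, so the coefficient is 6.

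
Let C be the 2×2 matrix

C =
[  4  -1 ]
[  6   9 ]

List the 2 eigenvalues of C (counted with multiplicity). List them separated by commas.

det(C - tI) = (4 - t)(9 - t) - (-1)·(6) = t^2 - 13t + 42.
This factors as (t - 6)·(t - 7) = 0.
Eigenvalues: 6, 7.

6, 7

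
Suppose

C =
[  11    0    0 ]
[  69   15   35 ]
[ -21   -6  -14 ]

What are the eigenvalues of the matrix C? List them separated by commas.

Compute the characteristic polynomial p(λ) = det(λI - C).
Cofactor expansion gives p(λ) = λ^3 - 12λ^2 + 11λ.
Since p(0) = 0, λ = 0 is a root.
Dividing by λ leaves λ^2 - 12λ + 11.
The quadratic factors as (λ - 1)·(λ - 11).
Eigenvalues: 0, 1, 11.

0, 1, 11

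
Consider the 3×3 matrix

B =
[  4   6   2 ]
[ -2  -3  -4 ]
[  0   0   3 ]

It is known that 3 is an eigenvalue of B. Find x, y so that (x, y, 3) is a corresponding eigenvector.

-6, 0

We need (B - 3I)v = 0.
B - 3I = [[1, 6, 2], [-2, -6, -4], [0, 0, 0]].
Row 1: (1)·x + (6)·y + (2)·3 = 0
Row 2: (-2)·x + (-6)·y + (-4)·3 = 0
Row 3: (0)·x + (0)·y + (0)·3 = 0
Solving gives x = -6, y = 0.
Check: B·(-6, 0, 3) = (-18, 0, 9) = 3·(-6, 0, 3).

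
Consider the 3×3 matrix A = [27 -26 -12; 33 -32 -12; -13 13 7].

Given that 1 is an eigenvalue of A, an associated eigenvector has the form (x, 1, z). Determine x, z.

We need (A - 1I)v = 0.
A - 1I = [[26, -26, -12], [33, -33, -12], [-13, 13, 6]].
Row 1: (26)·x + (-26)·1 + (-12)·z = 0
Row 2: (33)·x + (-33)·1 + (-12)·z = 0
Row 3: (-13)·x + (13)·1 + (6)·z = 0
Solving gives x = 1, z = 0.
Check: A·(1, 1, 0) = (1, 1, 0) = 1·(1, 1, 0).

1, 0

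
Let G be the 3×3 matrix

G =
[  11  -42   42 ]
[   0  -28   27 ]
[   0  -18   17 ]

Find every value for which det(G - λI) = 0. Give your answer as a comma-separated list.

The characteristic polynomial is p(μ) = det(μI - G).
Expanding along the first row, p(μ) = μ^3 - 111μ - 110.
Try μ = -1: p(-1) = 0, so -1 is a root.
Dividing by (μ + 1) leaves μ^2 - μ - 110.
The quadratic factors as (μ + 10)·(μ - 11).
Eigenvalues: -10, -1, 11.

-10, -1, 11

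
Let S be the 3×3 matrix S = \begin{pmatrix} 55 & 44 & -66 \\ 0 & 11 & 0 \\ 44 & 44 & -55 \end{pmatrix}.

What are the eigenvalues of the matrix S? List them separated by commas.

-11, 11, 11

Set up det(sI - S) = 0.
Cofactor expansion gives p(s) = s^3 - 11s^2 - 121s + 1331.
Since p(-11) = 0, s = -11 is a root.
Dividing by (s + 11) leaves s^2 - 22s + 121.
The quadratic factor is (s - 11)^2.
Eigenvalues: -11, 11, 11.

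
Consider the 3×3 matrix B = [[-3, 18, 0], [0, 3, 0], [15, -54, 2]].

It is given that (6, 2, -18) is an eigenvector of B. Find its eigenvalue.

3

Compute Bv: B·(6, 2, -18) = (18, 6, -54).
Since Bv = λv, compare component 1: 18 = λ·6, so λ = 3.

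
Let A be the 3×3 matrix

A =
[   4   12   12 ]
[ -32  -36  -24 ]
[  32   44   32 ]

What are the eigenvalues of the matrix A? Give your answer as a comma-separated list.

Compute the characteristic polynomial p(λ) = det(λI - A).
Expanding along the first row, p(λ) = λ^3 - 112λ + 384.
Since p(4) = 0, λ = 4 is a root.
Factor out (λ - 4): p(λ) = (λ - 4)·(λ^2 + 4λ - 96).
The quadratic factors as (λ + 12)·(λ - 8).
Eigenvalues: -12, 4, 8.

-12, 4, 8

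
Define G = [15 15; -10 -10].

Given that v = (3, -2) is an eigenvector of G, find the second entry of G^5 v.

First find the eigenvalue: Gv = (15, -10) = 5·(3, -2), so λ = 5.
Then G^5 v = λ^5·v = 5^5·(3, -2) = 3125·(3, -2) = (9375, -6250).

-6250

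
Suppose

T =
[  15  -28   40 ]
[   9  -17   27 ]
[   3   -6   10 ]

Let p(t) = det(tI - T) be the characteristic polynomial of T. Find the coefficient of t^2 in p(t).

The coefficient of t^2 of det(tI - T) is −trace(T).
trace(T) = (15) + (-17) + (10) = 8, so the coefficient is -8.

-8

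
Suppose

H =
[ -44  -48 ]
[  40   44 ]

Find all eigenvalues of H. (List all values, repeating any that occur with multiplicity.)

det(H - λI) = (-44 - λ)(44 - λ) - (-48)·(40) = λ^2 - 16.
This factors as (λ + 4)·(λ - 4) = 0.
Eigenvalues: -4, 4.

-4, 4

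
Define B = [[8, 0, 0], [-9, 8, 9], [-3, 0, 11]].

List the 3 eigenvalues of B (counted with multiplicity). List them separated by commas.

Set up det(λI - B) = 0.
Expanding the 3×3 determinant: p(λ) = λ^3 - 27λ^2 + 240λ - 704.
Since p(8) = 0, λ = 8 is a root.
Dividing by (λ - 8) leaves λ^2 - 19λ + 88.
The quadratic factors as (λ - 8)·(λ - 11).
Eigenvalues: 8, 8, 11.

8, 8, 11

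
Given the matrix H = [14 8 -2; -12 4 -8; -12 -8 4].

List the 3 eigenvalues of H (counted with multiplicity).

2, 8, 12

The characteristic polynomial is p(lambda) = det(lambda·I - H).
Expanding the 3×3 determinant: p(lambda) = lambda^3 - 22·lambda^2 + 136·lambda - 192.
Rational-root test: lambda = 2 gives p(2) = 0.
Factor out (lambda - 2): p(lambda) = (lambda - 2)·(lambda^2 - 20·lambda + 96).
The quadratic factors as (lambda - 8)·(lambda - 12).
Eigenvalues: 2, 8, 12.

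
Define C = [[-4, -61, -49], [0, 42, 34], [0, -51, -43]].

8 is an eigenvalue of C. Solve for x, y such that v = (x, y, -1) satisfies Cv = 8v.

-1, 1

We need (C - 8I)v = 0.
C - 8I = [[-12, -61, -49], [0, 34, 34], [0, -51, -51]].
Row 1: (-12)·x + (-61)·y + (-49)·-1 = 0
Row 2: (0)·x + (34)·y + (34)·-1 = 0
Row 3: (0)·x + (-51)·y + (-51)·-1 = 0
Solving gives x = -1, y = 1.
Check: C·(-1, 1, -1) = (-8, 8, -8) = 8·(-1, 1, -1).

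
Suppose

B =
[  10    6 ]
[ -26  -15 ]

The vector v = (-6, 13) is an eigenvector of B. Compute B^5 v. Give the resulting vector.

(1458, -3159)

First find the eigenvalue: Bv = (18, -39) = -3·(-6, 13), so λ = -3.
Then B^5 v = λ^5·v = (-3)^5·(-6, 13) = -243·(-6, 13) = (1458, -3159).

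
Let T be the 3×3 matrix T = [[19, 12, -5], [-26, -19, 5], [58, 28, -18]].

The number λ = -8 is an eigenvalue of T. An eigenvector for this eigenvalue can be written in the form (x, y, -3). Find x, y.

-1, 1

We need (T + 8I)v = 0.
T + 8I = [[27, 12, -5], [-26, -11, 5], [58, 28, -10]].
Row 1: (27)·x + (12)·y + (-5)·-3 = 0
Row 2: (-26)·x + (-11)·y + (5)·-3 = 0
Row 3: (58)·x + (28)·y + (-10)·-3 = 0
Solving gives x = -1, y = 1.
Check: T·(-1, 1, -3) = (8, -8, 24) = -8·(-1, 1, -3).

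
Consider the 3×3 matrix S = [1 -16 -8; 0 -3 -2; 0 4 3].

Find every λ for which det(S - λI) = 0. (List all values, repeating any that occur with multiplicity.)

The characteristic polynomial is p(t) = det(tI - S).
Cofactor expansion gives p(t) = t^3 - t^2 - t + 1.
Rational-root test: t = 1 gives p(1) = 0.
Dividing by (t - 1) leaves t^2 - 1.
The quadratic factors as (t + 1)·(t - 1).
Eigenvalues: -1, 1, 1.

-1, 1, 1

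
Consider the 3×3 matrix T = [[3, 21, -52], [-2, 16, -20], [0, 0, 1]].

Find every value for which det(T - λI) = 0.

The characteristic polynomial is p(μ) = det(μI - T).
Cofactor expansion gives p(μ) = μ^3 - 20μ^2 + 109μ - 90.
Since p(10) = 0, μ = 10 is a root.
Dividing by (μ - 10) leaves μ^2 - 10μ + 9.
The quadratic factors as (μ - 1)·(μ - 9).
Eigenvalues: 1, 9, 10.

1, 9, 10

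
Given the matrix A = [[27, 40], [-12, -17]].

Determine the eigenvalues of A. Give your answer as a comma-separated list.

3, 7

det(A - lambda·I) = (27 - lambda)(-17 - lambda) - (40)·(-12) = lambda^2 - 10·lambda + 21.
This factors as (lambda - 3)·(lambda - 7) = 0.
Eigenvalues: 3, 7.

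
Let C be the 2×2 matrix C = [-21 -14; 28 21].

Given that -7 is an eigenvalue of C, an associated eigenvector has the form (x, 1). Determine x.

-1

We need (C + 7I)v = 0.
C + 7I = [[-14, -14], [28, 28]].
Row 1: (-14)·x + (-14)·1 = 0
Row 2: (28)·x + (28)·1 = 0
Solving gives x = -1.
Check: C·(-1, 1) = (7, -7) = -7·(-1, 1).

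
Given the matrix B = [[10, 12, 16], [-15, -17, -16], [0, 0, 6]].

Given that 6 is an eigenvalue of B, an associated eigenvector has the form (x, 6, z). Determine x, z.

-6, -3

We need (B - 6I)v = 0.
B - 6I = [[4, 12, 16], [-15, -23, -16], [0, 0, 0]].
Row 1: (4)·x + (12)·6 + (16)·z = 0
Row 2: (-15)·x + (-23)·6 + (-16)·z = 0
Row 3: (0)·x + (0)·6 + (0)·z = 0
Solving gives x = -6, z = -3.
Check: B·(-6, 6, -3) = (-36, 36, -18) = 6·(-6, 6, -3).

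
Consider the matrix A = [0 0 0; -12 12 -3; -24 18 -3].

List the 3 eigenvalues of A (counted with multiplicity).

Compute the characteristic polynomial p(s) = det(sI - A).
Expanding along the first row, p(s) = s^3 - 9s^2 + 18s.
Try s = 0: p(0) = 0, so 0 is a root.
Factor out s: p(s) = s·(s^2 - 9s + 18).
The quadratic factors as (s - 3)·(s - 6).
Eigenvalues: 0, 3, 6.

0, 3, 6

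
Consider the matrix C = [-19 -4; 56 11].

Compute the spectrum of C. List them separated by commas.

det(C - tI) = (-19 - t)(11 - t) - (-4)·(56) = t^2 + 8t + 15.
This factors as (t + 5)·(t + 3) = 0.
Eigenvalues: -5, -3.

-5, -3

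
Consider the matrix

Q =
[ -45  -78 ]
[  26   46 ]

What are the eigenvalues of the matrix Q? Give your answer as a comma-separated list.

-6, 7

det(Q - rI) = (-45 - r)(46 - r) - (-78)·(26) = r^2 - r - 42.
This factors as (r + 6)·(r - 7) = 0.
Eigenvalues: -6, 7.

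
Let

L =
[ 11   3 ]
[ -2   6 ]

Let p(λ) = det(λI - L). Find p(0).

72

p(0) = det(0·I − L) = det(−L) = (−1)^2·det(L).
det(L) = 72, so p(0) = 72.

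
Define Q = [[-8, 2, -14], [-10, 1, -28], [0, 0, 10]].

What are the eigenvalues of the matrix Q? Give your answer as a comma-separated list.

The characteristic polynomial is p(t) = det(tI - Q).
Expanding the 3×3 determinant: p(t) = t^3 - 3t^2 - 58t - 120.
Rational-root test: t = 10 gives p(10) = 0.
Factor out (t - 10): p(t) = (t - 10)·(t^2 + 7t + 12).
The quadratic factors as (t + 4)·(t + 3).
Eigenvalues: -4, -3, 10.

-4, -3, 10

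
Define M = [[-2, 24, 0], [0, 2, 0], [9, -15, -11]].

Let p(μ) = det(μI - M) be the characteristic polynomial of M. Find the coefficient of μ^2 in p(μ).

The coefficient of μ^2 of det(μI - M) is −trace(M).
trace(M) = (-2) + (2) + (-11) = -11, so the coefficient is 11.

11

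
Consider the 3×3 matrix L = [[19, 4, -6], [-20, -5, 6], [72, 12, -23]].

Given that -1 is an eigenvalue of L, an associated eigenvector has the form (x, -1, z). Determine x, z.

We need (L + 1I)v = 0.
L + 1I = [[20, 4, -6], [-20, -4, 6], [72, 12, -22]].
Row 1: (20)·x + (4)·-1 + (-6)·z = 0
Row 2: (-20)·x + (-4)·-1 + (6)·z = 0
Row 3: (72)·x + (12)·-1 + (-22)·z = 0
Solving gives x = 2, z = 6.
Check: L·(2, -1, 6) = (-2, 1, -6) = -1·(2, -1, 6).

2, 6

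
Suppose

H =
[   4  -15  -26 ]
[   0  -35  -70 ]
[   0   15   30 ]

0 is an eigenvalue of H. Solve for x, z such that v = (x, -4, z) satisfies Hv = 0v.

We need (H)v = 0.
H = [[4, -15, -26], [0, -35, -70], [0, 15, 30]].
Row 1: (4)·x + (-15)·-4 + (-26)·z = 0
Row 2: (0)·x + (-35)·-4 + (-70)·z = 0
Row 3: (0)·x + (15)·-4 + (30)·z = 0
Solving gives x = -2, z = 2.
Check: H·(-2, -4, 2) = (0, 0, 0) = 0·(-2, -4, 2).

-2, 2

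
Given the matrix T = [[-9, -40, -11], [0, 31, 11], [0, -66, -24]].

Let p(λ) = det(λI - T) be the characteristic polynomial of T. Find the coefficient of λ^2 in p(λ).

2

The coefficient of λ^2 of det(λI - T) is −trace(T).
trace(T) = (-9) + (31) + (-24) = -2, so the coefficient is 2.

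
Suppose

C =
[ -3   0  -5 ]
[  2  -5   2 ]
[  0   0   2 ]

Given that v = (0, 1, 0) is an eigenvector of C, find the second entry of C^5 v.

First find the eigenvalue: Cv = (0, -5, 0) = -5·(0, 1, 0), so λ = -5.
Then C^5 v = λ^5·v = (-5)^5·(0, 1, 0) = -3125·(0, 1, 0) = (0, -3125, 0).

-3125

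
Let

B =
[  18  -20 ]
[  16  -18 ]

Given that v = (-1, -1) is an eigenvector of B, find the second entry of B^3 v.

8

First find the eigenvalue: Bv = (2, 2) = -2·(-1, -1), so λ = -2.
Then B^3 v = λ^3·v = (-2)^3·(-1, -1) = -8·(-1, -1) = (8, 8).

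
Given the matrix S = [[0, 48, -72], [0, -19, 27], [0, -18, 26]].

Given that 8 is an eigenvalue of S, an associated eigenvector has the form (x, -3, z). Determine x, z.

9, -3

We need (S - 8I)v = 0.
S - 8I = [[-8, 48, -72], [0, -27, 27], [0, -18, 18]].
Row 1: (-8)·x + (48)·-3 + (-72)·z = 0
Row 2: (0)·x + (-27)·-3 + (27)·z = 0
Row 3: (0)·x + (-18)·-3 + (18)·z = 0
Solving gives x = 9, z = -3.
Check: S·(9, -3, -3) = (72, -24, -24) = 8·(9, -3, -3).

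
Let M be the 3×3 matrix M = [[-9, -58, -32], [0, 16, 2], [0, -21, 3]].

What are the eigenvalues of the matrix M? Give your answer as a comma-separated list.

-9, 9, 10

The characteristic polynomial is p(μ) = det(μI - M).
Expanding the 3×3 determinant: p(μ) = μ^3 - 10μ^2 - 81μ + 810.
Try μ = -9: p(-9) = 0, so -9 is a root.
Factor out (μ + 9): p(μ) = (μ + 9)·(μ^2 - 19μ + 90).
The quadratic factors as (μ - 9)·(μ - 10).
Eigenvalues: -9, 9, 10.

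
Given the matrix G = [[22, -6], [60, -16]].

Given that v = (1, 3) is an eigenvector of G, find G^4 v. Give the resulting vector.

First find the eigenvalue: Gv = (4, 12) = 4·(1, 3), so λ = 4.
Then G^4 v = λ^4·v = 4^4·(1, 3) = 256·(1, 3) = (256, 768).

(256, 768)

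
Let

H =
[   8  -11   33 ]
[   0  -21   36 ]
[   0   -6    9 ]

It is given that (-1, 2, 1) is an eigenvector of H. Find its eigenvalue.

Compute Hv: H·(-1, 2, 1) = (3, -6, -3).
Since Hv = λv, compare component 1: 3 = λ·-1, so λ = -3.

-3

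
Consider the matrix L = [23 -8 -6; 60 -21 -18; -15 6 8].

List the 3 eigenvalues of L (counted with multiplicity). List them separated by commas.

2, 3, 5

Set up det(λI - L) = 0.
Cofactor expansion gives p(λ) = λ^3 - 10λ^2 + 31λ - 30.
Rational-root test: λ = 2 gives p(2) = 0.
Factor out (λ - 2): p(λ) = (λ - 2)·(λ^2 - 8λ + 15).
The quadratic factors as (λ - 3)·(λ - 5).
Eigenvalues: 2, 3, 5.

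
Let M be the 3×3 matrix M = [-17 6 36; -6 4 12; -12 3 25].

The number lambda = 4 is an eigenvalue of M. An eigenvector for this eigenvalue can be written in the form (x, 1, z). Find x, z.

We need (M - 4I)v = 0.
M - 4I = [[-21, 6, 36], [-6, 0, 12], [-12, 3, 21]].
Row 1: (-21)·x + (6)·1 + (36)·z = 0
Row 2: (-6)·x + (0)·1 + (12)·z = 0
Row 3: (-12)·x + (3)·1 + (21)·z = 0
Solving gives x = 2, z = 1.
Check: M·(2, 1, 1) = (8, 4, 4) = 4·(2, 1, 1).

2, 1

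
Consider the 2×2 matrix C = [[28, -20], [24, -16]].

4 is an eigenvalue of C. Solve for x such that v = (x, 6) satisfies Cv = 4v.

5

We need (C - 4I)v = 0.
C - 4I = [[24, -20], [24, -20]].
Row 1: (24)·x + (-20)·6 = 0
Row 2: (24)·x + (-20)·6 = 0
Solving gives x = 5.
Check: C·(5, 6) = (20, 24) = 4·(5, 6).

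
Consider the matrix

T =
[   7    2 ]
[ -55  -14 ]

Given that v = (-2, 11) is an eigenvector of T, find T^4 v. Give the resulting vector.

First find the eigenvalue: Tv = (8, -44) = -4·(-2, 11), so λ = -4.
Then T^4 v = λ^4·v = (-4)^4·(-2, 11) = 256·(-2, 11) = (-512, 2816).

(-512, 2816)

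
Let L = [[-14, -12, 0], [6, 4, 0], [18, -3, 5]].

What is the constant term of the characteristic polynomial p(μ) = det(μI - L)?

-80

p(0) = det(0·I − L) = det(−L) = (−1)^3·det(L).
det(L) = 80, so p(0) = -80.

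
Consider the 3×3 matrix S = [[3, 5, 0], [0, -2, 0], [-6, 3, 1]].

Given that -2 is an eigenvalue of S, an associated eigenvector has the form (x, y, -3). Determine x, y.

-1, 1

We need (S + 2I)v = 0.
S + 2I = [[5, 5, 0], [0, 0, 0], [-6, 3, 3]].
Row 1: (5)·x + (5)·y + (0)·-3 = 0
Row 2: (0)·x + (0)·y + (0)·-3 = 0
Row 3: (-6)·x + (3)·y + (3)·-3 = 0
Solving gives x = -1, y = 1.
Check: S·(-1, 1, -3) = (2, -2, 6) = -2·(-1, 1, -3).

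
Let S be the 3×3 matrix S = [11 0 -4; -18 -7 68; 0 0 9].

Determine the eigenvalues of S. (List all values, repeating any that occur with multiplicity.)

Set up det(λI - S) = 0.
Expanding the 3×3 determinant: p(λ) = λ^3 - 13λ^2 - 41λ + 693.
Try λ = 11: p(11) = 0, so 11 is a root.
Factor out (λ - 11): p(λ) = (λ - 11)·(λ^2 - 2λ - 63).
The quadratic factors as (λ + 7)·(λ - 9).
Eigenvalues: -7, 9, 11.

-7, 9, 11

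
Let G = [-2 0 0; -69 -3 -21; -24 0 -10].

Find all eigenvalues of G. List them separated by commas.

-10, -3, -2

Set up det(sI - G) = 0.
Expanding along the first row, p(s) = s^3 + 15s^2 + 56s + 60.
Rational-root test: s = -3 gives p(-3) = 0.
Factor out (s + 3): p(s) = (s + 3)·(s^2 + 12s + 20).
The quadratic factors as (s + 10)·(s + 2).
Eigenvalues: -10, -3, -2.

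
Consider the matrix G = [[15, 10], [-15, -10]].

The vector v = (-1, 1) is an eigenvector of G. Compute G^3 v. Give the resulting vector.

First find the eigenvalue: Gv = (-5, 5) = 5·(-1, 1), so λ = 5.
Then G^3 v = λ^3·v = 5^3·(-1, 1) = 125·(-1, 1) = (-125, 125).

(-125, 125)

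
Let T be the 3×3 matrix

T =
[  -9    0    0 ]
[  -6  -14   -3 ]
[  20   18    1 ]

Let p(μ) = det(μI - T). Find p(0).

360

p(0) = det(0·I − T) = det(−T) = (−1)^3·det(T).
det(T) = -360, so p(0) = 360.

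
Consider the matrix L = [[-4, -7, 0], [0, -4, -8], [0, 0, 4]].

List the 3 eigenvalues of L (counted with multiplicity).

-4, -4, 4

L is upper triangular, so its eigenvalues are the diagonal entries.
Diagonal: -4, -4, 4.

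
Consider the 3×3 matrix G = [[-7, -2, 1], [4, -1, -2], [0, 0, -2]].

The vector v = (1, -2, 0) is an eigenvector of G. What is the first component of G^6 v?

729

First find the eigenvalue: Gv = (-3, 6, 0) = -3·(1, -2, 0), so λ = -3.
Then G^6 v = λ^6·v = (-3)^6·(1, -2, 0) = 729·(1, -2, 0) = (729, -1458, 0).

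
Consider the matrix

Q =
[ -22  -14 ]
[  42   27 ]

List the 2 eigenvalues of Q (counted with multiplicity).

-1, 6

det(Q - sI) = (-22 - s)(27 - s) - (-14)·(42) = s^2 - 5s - 6.
This factors as (s + 1)·(s - 6) = 0.
Eigenvalues: -1, 6.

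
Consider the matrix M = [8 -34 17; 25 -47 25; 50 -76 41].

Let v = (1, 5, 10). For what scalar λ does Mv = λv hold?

Compute Mv: M·(1, 5, 10) = (8, 40, 80).
Since Mv = λv, compare component 1: 8 = λ·1, so λ = 8.

8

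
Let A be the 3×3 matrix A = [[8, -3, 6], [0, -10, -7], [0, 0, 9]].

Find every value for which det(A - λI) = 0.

-10, 8, 9

A is upper triangular, so its eigenvalues are the diagonal entries.
Diagonal: 8, -10, 9.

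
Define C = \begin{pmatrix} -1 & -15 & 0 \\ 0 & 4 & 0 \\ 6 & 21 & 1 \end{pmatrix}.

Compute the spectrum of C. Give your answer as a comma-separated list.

The characteristic polynomial is p(λ) = det(λI - C).
Expanding along the first row, p(λ) = λ^3 - 4λ^2 - λ + 4.
Try λ = -1: p(-1) = 0, so -1 is a root.
Factor out (λ + 1): p(λ) = (λ + 1)·(λ^2 - 5λ + 4).
The quadratic factors as (λ - 1)·(λ - 4).
Eigenvalues: -1, 1, 4.

-1, 1, 4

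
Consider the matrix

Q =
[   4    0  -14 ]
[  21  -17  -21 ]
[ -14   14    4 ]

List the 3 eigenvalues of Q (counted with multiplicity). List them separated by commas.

Compute the characteristic polynomial p(λ) = det(λI - Q).
Expanding the 3×3 determinant: p(λ) = λ^3 + 9λ^2 - 22λ - 120.
Rational-root test: λ = -3 gives p(-3) = 0.
Dividing by (λ + 3) leaves λ^2 + 6λ - 40.
The quadratic factors as (λ + 10)·(λ - 4).
Eigenvalues: -10, -3, 4.

-10, -3, 4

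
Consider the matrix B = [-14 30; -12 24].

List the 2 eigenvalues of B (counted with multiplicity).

det(B - rI) = (-14 - r)(24 - r) - (30)·(-12) = r^2 - 10r + 24.
This factors as (r - 4)·(r - 6) = 0.
Eigenvalues: 4, 6.

4, 6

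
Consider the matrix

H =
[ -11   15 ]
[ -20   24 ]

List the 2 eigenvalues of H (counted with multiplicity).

4, 9

det(H - λI) = (-11 - λ)(24 - λ) - (15)·(-20) = λ^2 - 13λ + 36.
This factors as (λ - 4)·(λ - 9) = 0.
Eigenvalues: 4, 9.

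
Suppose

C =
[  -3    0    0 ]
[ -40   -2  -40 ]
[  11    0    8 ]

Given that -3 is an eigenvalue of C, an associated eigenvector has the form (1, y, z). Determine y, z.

We need (C + 3I)v = 0.
C + 3I = [[0, 0, 0], [-40, 1, -40], [11, 0, 11]].
Row 1: (0)·1 + (0)·y + (0)·z = 0
Row 2: (-40)·1 + (1)·y + (-40)·z = 0
Row 3: (11)·1 + (0)·y + (11)·z = 0
Solving gives y = 0, z = -1.
Check: C·(1, 0, -1) = (-3, 0, 3) = -3·(1, 0, -1).

0, -1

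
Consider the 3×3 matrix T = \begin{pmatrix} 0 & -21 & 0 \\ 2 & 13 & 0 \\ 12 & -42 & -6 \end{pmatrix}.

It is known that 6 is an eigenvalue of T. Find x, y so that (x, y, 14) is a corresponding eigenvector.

7, -2

We need (T - 6I)v = 0.
T - 6I = [[-6, -21, 0], [2, 7, 0], [12, -42, -12]].
Row 1: (-6)·x + (-21)·y + (0)·14 = 0
Row 2: (2)·x + (7)·y + (0)·14 = 0
Row 3: (12)·x + (-42)·y + (-12)·14 = 0
Solving gives x = 7, y = -2.
Check: T·(7, -2, 14) = (42, -12, 84) = 6·(7, -2, 14).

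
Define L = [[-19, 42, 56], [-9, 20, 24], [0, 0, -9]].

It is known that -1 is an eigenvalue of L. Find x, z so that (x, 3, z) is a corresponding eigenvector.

We need (L + 1I)v = 0.
L + 1I = [[-18, 42, 56], [-9, 21, 24], [0, 0, -8]].
Row 1: (-18)·x + (42)·3 + (56)·z = 0
Row 2: (-9)·x + (21)·3 + (24)·z = 0
Row 3: (0)·x + (0)·3 + (-8)·z = 0
Solving gives x = 7, z = 0.
Check: L·(7, 3, 0) = (-7, -3, 0) = -1·(7, 3, 0).

7, 0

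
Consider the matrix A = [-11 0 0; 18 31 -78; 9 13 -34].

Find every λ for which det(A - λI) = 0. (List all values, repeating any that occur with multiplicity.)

-11, -8, 5

Compute the characteristic polynomial p(s) = det(sI - A).
Expanding along the first row, p(s) = s^3 + 14s^2 - 7s - 440.
Rational-root test: s = 5 gives p(5) = 0.
Factor out (s - 5): p(s) = (s - 5)·(s^2 + 19s + 88).
The quadratic factors as (s + 11)·(s + 8).
Eigenvalues: -11, -8, 5.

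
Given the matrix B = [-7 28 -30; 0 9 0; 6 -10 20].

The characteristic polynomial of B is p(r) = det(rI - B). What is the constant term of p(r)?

-360

p(r) = r^3 - 22r^2 + 157r - 360.
The constant term is -360.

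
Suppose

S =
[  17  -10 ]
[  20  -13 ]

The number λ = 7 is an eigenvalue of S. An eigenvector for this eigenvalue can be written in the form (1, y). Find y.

We need (S - 7I)v = 0.
S - 7I = [[10, -10], [20, -20]].
Row 1: (10)·1 + (-10)·y = 0
Row 2: (20)·1 + (-20)·y = 0
Solving gives y = 1.
Check: S·(1, 1) = (7, 7) = 7·(1, 1).

1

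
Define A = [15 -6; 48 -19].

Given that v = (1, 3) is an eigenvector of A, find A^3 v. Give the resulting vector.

(-27, -81)

First find the eigenvalue: Av = (-3, -9) = -3·(1, 3), so λ = -3.
Then A^3 v = λ^3·v = (-3)^3·(1, 3) = -27·(1, 3) = (-27, -81).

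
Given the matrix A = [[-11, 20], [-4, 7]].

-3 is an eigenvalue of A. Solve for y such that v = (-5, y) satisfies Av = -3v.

We need (A + 3I)v = 0.
A + 3I = [[-8, 20], [-4, 10]].
Row 1: (-8)·-5 + (20)·y = 0
Row 2: (-4)·-5 + (10)·y = 0
Solving gives y = -2.
Check: A·(-5, -2) = (15, 6) = -3·(-5, -2).

-2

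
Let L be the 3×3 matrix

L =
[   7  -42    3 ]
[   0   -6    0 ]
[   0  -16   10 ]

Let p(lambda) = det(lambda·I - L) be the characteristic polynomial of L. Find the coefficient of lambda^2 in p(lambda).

-11

The coefficient of lambda^2 of det(lambda·I - L) is −trace(L).
trace(L) = (7) + (-6) + (10) = 11, so the coefficient is -11.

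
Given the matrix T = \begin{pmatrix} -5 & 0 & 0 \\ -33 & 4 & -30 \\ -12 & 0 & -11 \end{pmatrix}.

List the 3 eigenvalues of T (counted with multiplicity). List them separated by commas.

Compute the characteristic polynomial p(s) = det(sI - T).
Expanding the 3×3 determinant: p(s) = s^3 + 12s^2 - 9s - 220.
Rational-root test: s = -5 gives p(-5) = 0.
Factor out (s + 5): p(s) = (s + 5)·(s^2 + 7s - 44).
The quadratic factors as (s + 11)·(s - 4).
Eigenvalues: -11, -5, 4.

-11, -5, 4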